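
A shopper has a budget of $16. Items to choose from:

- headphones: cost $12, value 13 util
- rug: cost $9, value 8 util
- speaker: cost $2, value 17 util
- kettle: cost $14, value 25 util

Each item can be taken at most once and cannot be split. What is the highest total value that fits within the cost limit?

Check high-value combinations within $16:
- speaker+kettle: cost 2+14=16, value 17+25=42
- headphones+speaker: cost 12+2=14, value 13+17=30
- rug+speaker: cost 9+2=11, value 8+17=25
- kettle: cost 14, value 25
Best: 42 util.

42 util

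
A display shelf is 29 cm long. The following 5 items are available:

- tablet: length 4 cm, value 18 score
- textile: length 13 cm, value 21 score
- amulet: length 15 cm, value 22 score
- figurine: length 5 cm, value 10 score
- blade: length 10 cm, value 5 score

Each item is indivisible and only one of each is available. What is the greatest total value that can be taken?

50 score

Check high-value combinations within 29 cm:
- tablet+amulet+figurine: length 4+15+5=24, value 18+22+10=50
- tablet+textile+figurine: length 4+13+5=22, value 18+21+10=49
- tablet+amulet+blade: length 4+15+10=29, value 18+22+5=45
Best: 50 score.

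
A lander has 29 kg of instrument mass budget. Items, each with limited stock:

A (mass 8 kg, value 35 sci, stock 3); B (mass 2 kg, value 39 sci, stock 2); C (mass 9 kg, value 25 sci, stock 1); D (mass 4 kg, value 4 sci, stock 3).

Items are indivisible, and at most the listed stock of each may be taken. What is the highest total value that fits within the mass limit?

Top feasible selections:
- 3×A + 2×B: mass 28, value 183
- 2×A + 2×B + 1×C: mass 29, value 173
- 2×A + 2×B + 2×D: mass 28, value 156
- 2×A + 2×B + 1×D: mass 24, value 152
Best: 183 sci.

183 sci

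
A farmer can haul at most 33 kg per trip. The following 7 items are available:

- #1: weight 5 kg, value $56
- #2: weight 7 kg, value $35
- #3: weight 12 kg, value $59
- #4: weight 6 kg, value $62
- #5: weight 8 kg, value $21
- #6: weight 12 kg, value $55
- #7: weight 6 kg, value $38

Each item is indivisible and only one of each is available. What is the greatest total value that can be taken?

Check high-value combinations within 33 kg:
- #1+#3+#4+#7: weight 5+12+6+6=29, value 56+59+62+38=215
- #1+#2+#3+#4: weight 5+7+12+6=30, value 56+35+59+62=212
- #1+#2+#4+#5+#7: weight 5+7+6+8+6=32, value 56+35+62+21+38=212
- #1+#4+#6+#7: weight 5+6+12+6=29, value 56+62+55+38=211
- #1+#2+#4+#6: weight 5+7+6+12=30, value 56+35+62+55=208
Best: $215.

$215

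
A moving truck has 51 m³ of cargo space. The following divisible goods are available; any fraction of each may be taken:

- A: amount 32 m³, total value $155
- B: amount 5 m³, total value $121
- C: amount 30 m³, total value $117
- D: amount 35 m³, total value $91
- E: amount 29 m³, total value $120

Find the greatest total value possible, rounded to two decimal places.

333.93

Take in order of value per unit:
- B (121/5 per unit): all 5 → value 121, running total 121.00
- A (155/32 per unit): all 32 → value 155, running total 276.00
- E (120/29 per unit): 14 of 29 → value 14×120/29 = 57.9310, running total 333.93
Total 333.93.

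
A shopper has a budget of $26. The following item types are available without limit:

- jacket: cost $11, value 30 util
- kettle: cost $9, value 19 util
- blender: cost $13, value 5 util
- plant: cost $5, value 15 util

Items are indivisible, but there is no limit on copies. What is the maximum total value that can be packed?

Best value-per-unit is plant at 15/5; filling with it alone gives 5×15 = 75.
Optimal mix: 1×jacket + 3×plant → cost 26, value 75.

75 util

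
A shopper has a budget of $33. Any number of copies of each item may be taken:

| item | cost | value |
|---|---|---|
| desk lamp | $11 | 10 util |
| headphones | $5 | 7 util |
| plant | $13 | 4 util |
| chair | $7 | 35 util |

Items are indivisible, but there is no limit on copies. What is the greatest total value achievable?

147 util

Best value-per-unit is chair at 35/7; filling with it alone gives 4×35 = 140.
Optimal mix: 1×headphones + 4×chair → cost 33, value 147.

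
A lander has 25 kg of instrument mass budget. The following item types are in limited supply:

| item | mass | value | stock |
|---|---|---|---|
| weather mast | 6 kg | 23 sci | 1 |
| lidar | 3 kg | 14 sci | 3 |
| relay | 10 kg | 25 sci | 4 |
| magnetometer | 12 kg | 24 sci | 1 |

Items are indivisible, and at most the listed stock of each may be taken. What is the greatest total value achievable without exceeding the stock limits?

Best selections within mass 25 and stock limits:
- 1×weather mast + 3×lidar + 1×relay: mass 25, value 90
- 1×weather mast + 2×lidar + 1×relay: mass 22, value 76
Best: 90 sci.

90 sci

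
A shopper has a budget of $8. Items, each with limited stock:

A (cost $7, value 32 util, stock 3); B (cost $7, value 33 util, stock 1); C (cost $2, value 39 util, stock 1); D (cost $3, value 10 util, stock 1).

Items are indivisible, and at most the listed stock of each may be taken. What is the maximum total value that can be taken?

Best selections within cost 8 and stock limits:
- 1×C + 1×D: cost 5, value 49
- 1×C: cost 2, value 39
- 1×B: cost 7, value 33
- 1×A: cost 7, value 32
Best: 49 util.

49 util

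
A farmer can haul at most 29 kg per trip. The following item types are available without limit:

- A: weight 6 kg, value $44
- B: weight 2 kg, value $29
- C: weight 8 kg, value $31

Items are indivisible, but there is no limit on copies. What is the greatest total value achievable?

Best value-per-unit is B at 29/2, and filling with it alone uses weight 14×2=28. No mix of the others beats 14×29 = 406.

$406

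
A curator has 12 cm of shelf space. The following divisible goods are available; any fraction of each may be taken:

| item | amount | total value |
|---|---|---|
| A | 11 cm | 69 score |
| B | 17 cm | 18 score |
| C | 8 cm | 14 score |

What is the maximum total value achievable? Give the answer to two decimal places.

Take in order of value per unit:
- A (69/11 per unit): all 11 → value 69, running total 69.00
- C (14/8 per unit): 1 of 8 → value 1×14/8 = 1.7500, running total 70.75
Total 70.75.

70.75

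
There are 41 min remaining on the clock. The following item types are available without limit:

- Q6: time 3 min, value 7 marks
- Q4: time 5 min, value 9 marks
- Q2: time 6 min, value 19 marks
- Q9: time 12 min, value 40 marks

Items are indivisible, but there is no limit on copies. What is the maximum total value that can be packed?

129 marks

Best value-per-unit is Q9 at 40/12; filling with it alone gives 3×40 = 120.
Optimal mix: 1×Q4 + 3×Q9 → time 41, value 129.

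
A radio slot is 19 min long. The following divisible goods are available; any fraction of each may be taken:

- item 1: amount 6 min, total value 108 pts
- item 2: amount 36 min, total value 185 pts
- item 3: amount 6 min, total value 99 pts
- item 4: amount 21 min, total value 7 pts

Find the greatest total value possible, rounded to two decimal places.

242.97

Take in order of value per unit:
- item 1 (108/6 per unit): all 6 → value 108, running total 108.00
- item 3 (99/6 per unit): all 6 → value 99, running total 207.00
- item 2 (185/36 per unit): 7 of 36 → value 7×185/36 = 35.9722, running total 242.97
Total 242.97.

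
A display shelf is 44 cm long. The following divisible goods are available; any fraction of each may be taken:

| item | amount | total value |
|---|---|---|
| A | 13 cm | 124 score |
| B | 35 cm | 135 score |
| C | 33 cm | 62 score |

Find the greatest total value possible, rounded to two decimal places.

Take in order of value per unit:
- A (124/13 per unit): all 13 → value 124, running total 124.00
- B (135/35 per unit): 31 of 35 → value 31×135/35 = 119.5714, running total 243.57
Total 243.57.

243.57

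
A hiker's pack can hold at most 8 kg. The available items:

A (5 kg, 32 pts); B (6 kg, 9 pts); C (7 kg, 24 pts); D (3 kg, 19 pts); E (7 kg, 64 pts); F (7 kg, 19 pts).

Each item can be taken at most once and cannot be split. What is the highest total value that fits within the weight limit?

64 pts

Check high-value combinations within 8 kg:
- E: weight 7, value 64
- A+D: weight 5+3=8, value 32+19=51
- A: weight 5, value 32
Best: 64 pts.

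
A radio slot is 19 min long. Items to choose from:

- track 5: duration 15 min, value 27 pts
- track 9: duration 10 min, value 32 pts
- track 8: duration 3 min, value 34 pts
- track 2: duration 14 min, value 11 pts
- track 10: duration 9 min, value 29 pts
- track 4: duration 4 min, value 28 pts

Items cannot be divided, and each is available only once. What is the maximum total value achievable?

This is a 0/1 knapsack; check combinations near the capacity.
- track 9+track 8+track 4: duration 10+3+4=17, value 32+34+28=94
- track 8+track 10+track 4: duration 3+9+4=16, value 34+29+28=91
- track 9+track 8: duration 10+3=13, value 32+34=66
Best: 94 pts.

94 pts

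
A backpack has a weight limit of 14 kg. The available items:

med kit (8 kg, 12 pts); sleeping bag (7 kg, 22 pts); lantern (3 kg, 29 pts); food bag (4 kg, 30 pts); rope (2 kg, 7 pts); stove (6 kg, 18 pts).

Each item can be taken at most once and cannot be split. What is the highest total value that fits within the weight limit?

Check high-value combinations within 14 kg:
- sleeping bag+lantern+food bag: weight 7+3+4=14, value 22+29+30=81
- lantern+food bag+stove: weight 3+4+6=13, value 29+30+18=77
- lantern+food bag+rope: weight 3+4+2=9, value 29+30+7=66
- lantern+food bag: weight 3+4=7, value 29+30=59
Best: 81 pts.

81 pts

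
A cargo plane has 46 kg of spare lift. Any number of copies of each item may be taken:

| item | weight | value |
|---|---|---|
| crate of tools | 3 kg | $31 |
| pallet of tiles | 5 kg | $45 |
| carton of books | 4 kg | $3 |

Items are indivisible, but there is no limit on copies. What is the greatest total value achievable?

Best value-per-unit is crate of tools at 31/3, and filling with it alone uses weight 15×3=45. No mix of the others beats 15×31 = 465.

$465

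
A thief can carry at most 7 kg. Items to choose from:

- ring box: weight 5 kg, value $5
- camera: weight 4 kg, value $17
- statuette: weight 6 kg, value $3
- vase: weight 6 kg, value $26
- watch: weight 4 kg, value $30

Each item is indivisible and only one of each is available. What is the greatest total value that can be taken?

Check high-value combinations within 7 kg:
- watch: weight 4, value 30
- vase: weight 6, value 26
- camera: weight 4, value 17
Best: $30.

$30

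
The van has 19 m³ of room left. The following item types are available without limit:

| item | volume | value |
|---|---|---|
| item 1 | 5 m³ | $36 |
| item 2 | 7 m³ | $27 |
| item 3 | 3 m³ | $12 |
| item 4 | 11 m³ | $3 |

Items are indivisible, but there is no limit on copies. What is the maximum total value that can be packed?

Best value-per-unit is item 1 at 36/5; filling with it alone gives 3×36 = 108.
Optimal mix: 3×item 1 + 1×item 3 → volume 18, value 120.

$120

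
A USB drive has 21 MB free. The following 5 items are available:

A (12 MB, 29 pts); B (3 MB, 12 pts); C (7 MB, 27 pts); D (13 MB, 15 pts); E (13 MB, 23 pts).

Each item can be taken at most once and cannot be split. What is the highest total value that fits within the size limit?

This is a 0/1 knapsack; check combinations near the capacity.
- A+C: size 12+7=19, value 29+27=56
- C+E: size 7+13=20, value 27+23=50
- C+D: size 7+13=20, value 27+15=42
- A+B: size 12+3=15, value 29+12=41
Best: 56 pts.

56 pts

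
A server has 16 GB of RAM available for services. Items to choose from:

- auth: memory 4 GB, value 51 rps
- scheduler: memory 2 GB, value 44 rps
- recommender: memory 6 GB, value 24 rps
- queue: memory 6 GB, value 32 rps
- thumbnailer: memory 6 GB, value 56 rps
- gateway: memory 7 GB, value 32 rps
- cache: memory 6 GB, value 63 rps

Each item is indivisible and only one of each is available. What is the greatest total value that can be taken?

Check high-value combinations within 16 GB:
- auth+thumbnailer+cache: memory 4+6+6=16, value 51+56+63=170
- scheduler+thumbnailer+cache: memory 2+6+6=14, value 44+56+63=163
- auth+scheduler+cache: memory 4+2+6=12, value 51+44+63=158
Best: 170 rps.

170 rps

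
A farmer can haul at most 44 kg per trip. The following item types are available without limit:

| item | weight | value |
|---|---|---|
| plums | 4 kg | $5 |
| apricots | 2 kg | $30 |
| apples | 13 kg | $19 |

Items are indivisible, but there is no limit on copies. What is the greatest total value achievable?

$660

Best value-per-unit is apricots at 30/2, and filling with it alone uses weight 22×2=44. No mix of the others beats 22×30 = 660.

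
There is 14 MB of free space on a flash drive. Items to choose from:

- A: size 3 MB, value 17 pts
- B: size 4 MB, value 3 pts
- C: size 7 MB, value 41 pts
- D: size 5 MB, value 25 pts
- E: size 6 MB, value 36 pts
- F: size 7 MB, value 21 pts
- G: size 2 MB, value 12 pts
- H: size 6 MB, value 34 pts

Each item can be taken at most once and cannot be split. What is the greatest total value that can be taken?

82 pts

Check high-value combinations within 14 MB:
- E+G+H: size 6+2+6=14, value 36+12+34=82
- A+D+E: size 3+5+6=14, value 17+25+36=78
- C+D+G: size 7+5+2=14, value 41+25+12=78
Best: 82 pts.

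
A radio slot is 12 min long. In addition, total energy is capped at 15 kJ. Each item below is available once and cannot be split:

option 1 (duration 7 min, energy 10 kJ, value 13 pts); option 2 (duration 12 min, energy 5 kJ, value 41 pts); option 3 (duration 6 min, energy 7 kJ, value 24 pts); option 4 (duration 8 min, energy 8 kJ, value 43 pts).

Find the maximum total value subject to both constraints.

43 pts

Feasible sets respecting both limits:
- option 4: duration 8, energy 8, value 43
- option 2: duration 12, energy 5, value 41
- option 3: duration 6, energy 7, value 24
Best: 43 pts.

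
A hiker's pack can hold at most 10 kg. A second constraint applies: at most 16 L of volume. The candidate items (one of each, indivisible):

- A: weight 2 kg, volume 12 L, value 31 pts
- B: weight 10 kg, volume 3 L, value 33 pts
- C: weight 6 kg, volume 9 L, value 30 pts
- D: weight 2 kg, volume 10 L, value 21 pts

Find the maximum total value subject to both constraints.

33 pts

Feasible sets respecting both limits:
- B: weight 10, volume 3, value 33
- A: weight 2, volume 12, value 31
- C: weight 6, volume 9, value 30
- D: weight 2, volume 10, value 21
Best: 33 pts.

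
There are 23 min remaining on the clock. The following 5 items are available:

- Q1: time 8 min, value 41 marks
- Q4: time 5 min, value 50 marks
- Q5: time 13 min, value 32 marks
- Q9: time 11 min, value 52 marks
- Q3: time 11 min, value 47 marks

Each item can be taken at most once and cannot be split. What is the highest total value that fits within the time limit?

102 marks

Check high-value combinations within 23 min:
- Q4+Q9: time 5+11=16, value 50+52=102
- Q9+Q3: time 11+11=22, value 52+47=99
- Q4+Q3: time 5+11=16, value 50+47=97
- Q1+Q9: time 8+11=19, value 41+52=93
- Q1+Q4: time 8+5=13, value 41+50=91
Best: 102 marks.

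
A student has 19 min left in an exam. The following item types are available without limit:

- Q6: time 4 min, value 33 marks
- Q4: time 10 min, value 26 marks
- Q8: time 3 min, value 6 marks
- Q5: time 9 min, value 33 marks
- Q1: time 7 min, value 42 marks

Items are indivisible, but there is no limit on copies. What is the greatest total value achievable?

141 marks

Best value-per-unit is Q6 at 33/4; filling with it alone gives 4×33 = 132.
Optimal mix: 3×Q6 + 1×Q1 → time 19, value 141.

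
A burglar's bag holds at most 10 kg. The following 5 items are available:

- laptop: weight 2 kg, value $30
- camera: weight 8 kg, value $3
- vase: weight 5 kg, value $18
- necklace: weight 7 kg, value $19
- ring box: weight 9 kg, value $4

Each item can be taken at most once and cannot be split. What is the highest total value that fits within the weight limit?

$49

Check high-value combinations within 10 kg:
- laptop+necklace: weight 2+7=9, value 30+19=49
- laptop+vase: weight 2+5=7, value 30+18=48
- laptop+camera: weight 2+8=10, value 30+3=33
- laptop: weight 2, value 30
Best: $49.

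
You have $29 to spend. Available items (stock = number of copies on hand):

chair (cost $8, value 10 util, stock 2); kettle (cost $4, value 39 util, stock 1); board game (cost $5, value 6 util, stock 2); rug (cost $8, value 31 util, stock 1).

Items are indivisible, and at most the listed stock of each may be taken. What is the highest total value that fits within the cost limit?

Best selections within cost 29 and stock limits:
- 2×chair + 1×kettle + 1×rug: cost 28, value 90
- 1×chair + 1×kettle + 1×board game + 1×rug: cost 25, value 86
- 1×kettle + 2×board game + 1×rug: cost 22, value 82
Best: 90 util.

90 util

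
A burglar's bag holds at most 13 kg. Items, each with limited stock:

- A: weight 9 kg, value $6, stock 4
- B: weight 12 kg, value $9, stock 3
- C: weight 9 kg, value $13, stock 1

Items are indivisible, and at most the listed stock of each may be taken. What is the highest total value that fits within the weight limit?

$13

Top feasible selections:
- 1×C: weight 9, value 13
- 1×B: weight 12, value 9
- 1×A: weight 9, value 6
Best: $13.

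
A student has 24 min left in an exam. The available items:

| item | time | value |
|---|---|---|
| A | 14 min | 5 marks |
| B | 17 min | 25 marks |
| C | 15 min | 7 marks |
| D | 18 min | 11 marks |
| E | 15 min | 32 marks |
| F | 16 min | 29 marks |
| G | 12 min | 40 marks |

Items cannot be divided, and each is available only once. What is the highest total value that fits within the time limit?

Check high-value combinations within 24 min:
- G: time 12, value 40
- E: time 15, value 32
- F: time 16, value 29
- B: time 17, value 25
Best: 40 marks.

40 marks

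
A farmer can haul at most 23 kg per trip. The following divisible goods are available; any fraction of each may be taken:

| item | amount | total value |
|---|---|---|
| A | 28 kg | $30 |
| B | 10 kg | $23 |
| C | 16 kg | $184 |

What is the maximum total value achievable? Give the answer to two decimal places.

200.10

Take in order of value per unit:
- C (184/16 per unit): all 16 → value 184, running total 184.00
- B (23/10 per unit): 7 of 10 → value 7×23/10 = 16.1000, running total 200.10
Total 200.10.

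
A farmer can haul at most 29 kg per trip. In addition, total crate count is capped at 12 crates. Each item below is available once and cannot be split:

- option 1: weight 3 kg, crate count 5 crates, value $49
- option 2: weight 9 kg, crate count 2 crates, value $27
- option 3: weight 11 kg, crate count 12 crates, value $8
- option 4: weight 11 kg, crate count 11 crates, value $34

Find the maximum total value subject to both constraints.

Feasible sets respecting both limits:
- option 1+option 2: weight 12, crate count 7, value 76
- option 1: weight 3, crate count 5, value 49
- option 4: weight 11, crate count 11, value 34
Best: $76.

$76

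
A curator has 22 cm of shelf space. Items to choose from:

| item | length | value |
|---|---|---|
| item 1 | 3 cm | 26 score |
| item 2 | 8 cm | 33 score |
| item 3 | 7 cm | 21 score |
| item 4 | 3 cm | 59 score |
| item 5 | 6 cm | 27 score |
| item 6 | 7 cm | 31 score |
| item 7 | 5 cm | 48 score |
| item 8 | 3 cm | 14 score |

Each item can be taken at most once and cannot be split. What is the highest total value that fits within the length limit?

180 score

Check high-value combinations within 22 cm:
- item 1+item 2+item 4+item 7+item 8: length 3+8+3+5+3=22, value 26+33+59+48+14=180
- item 1+item 4+item 6+item 7+item 8: length 3+3+7+5+3=21, value 26+59+31+48+14=178
- item 1+item 4+item 5+item 7+item 8: length 3+3+6+5+3=20, value 26+59+27+48+14=174
- item 1+item 3+item 4+item 7+item 8: length 3+7+3+5+3=21, value 26+21+59+48+14=168
- item 2+item 4+item 5+item 7: length 8+3+6+5=22, value 33+59+27+48=167
Best: 180 score.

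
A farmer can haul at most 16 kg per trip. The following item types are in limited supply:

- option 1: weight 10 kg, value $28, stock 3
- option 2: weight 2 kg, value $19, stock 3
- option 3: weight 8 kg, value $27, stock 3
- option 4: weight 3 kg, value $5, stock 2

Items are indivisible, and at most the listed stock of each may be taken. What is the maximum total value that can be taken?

Best selections within weight 16 and stock limits:
- 1×option 1 + 3×option 2: weight 16, value 85
- 3×option 2 + 1×option 3: weight 14, value 84
- 2×option 2 + 1×option 3 + 1×option 4: weight 15, value 70
Best: $85.

$85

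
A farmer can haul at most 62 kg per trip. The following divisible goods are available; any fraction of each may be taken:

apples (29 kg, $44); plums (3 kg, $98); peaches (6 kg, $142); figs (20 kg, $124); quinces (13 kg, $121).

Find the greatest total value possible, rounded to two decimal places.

Take in order of value per unit:
- plums (98/3 per unit): all 3 → value 98, running total 98.00
- peaches (142/6 per unit): all 6 → value 142, running total 240.00
- quinces (121/13 per unit): all 13 → value 121, running total 361.00
- figs (124/20 per unit): all 20 → value 124, running total 485.00
- apples (44/29 per unit): 20 of 29 → value 20×44/29 = 30.3448, running total 515.34
Total 515.34.

515.34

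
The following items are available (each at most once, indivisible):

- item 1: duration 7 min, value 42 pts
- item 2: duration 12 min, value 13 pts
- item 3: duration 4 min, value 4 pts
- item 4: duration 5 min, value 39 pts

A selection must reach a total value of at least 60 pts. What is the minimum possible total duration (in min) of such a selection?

Subsets with value ≥ 60, sorted by total duration:
- item 1+item 4: duration 12, value 81
- item 1+item 3+item 4: duration 16, value 85
Minimum duration: 12 min.

12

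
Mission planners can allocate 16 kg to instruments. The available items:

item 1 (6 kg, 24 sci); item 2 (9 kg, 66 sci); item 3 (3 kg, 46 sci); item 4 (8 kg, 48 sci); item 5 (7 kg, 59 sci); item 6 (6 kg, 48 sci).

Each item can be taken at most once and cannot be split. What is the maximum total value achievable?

153 sci

Check high-value combinations within 16 kg:
- item 3+item 5+item 6: mass 3+7+6=16, value 46+59+48=153
- item 1+item 3+item 5: mass 6+3+7=16, value 24+46+59=129
- item 2+item 5: mass 9+7=16, value 66+59=125
- item 1+item 3+item 6: mass 6+3+6=15, value 24+46+48=118
- item 2+item 6: mass 9+6=15, value 66+48=114
Best: 153 sci.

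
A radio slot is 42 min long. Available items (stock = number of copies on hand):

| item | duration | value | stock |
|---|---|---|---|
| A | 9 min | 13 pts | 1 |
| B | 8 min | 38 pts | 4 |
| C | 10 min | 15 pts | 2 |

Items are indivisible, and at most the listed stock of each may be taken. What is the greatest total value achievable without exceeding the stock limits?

Best selections within duration 42 and stock limits:
- 4×B + 1×C: duration 42, value 167
- 1×A + 4×B: duration 41, value 165
Best: 167 pts.

167 pts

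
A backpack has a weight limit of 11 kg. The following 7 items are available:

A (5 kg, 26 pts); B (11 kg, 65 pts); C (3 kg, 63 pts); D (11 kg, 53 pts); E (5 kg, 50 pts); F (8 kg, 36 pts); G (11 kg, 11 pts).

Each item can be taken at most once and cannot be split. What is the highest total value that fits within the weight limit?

113 pts

Check high-value combinations within 11 kg:
- C+E: weight 3+5=8, value 63+50=113
- C+F: weight 3+8=11, value 63+36=99
- A+C: weight 5+3=8, value 26+63=89
Best: 113 pts.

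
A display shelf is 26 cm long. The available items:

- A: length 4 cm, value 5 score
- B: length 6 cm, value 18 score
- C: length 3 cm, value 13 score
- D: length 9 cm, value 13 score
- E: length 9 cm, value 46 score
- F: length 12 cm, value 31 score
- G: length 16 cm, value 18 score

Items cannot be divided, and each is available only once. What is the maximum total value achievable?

90 score

Check high-value combinations within 26 cm:
- C+E+F: length 3+9+12=24, value 13+46+31=90
- A+B+C+E: length 4+6+3+9=22, value 5+18+13+46=82
- A+E+F: length 4+9+12=25, value 5+46+31=82
- B+C+E: length 6+3+9=18, value 18+13+46=77
Best: 90 score.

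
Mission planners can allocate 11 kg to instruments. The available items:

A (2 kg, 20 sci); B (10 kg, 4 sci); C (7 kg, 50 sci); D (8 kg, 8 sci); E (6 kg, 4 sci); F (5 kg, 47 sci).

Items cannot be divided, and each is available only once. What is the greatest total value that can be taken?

Check high-value combinations within 11 kg:
- A+C: mass 2+7=9, value 20+50=70
- A+F: mass 2+5=7, value 20+47=67
- E+F: mass 6+5=11, value 4+47=51
Best: 70 sci.

70 sci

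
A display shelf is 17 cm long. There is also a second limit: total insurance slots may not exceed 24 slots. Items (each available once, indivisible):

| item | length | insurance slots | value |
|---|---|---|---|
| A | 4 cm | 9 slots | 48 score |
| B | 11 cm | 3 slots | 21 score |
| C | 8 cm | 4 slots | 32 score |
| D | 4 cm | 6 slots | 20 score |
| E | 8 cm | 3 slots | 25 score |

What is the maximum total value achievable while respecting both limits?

100 score

Feasible sets respecting both limits:
- A+C+D: length 16, insurance slots 19, value 100
- A+D+E: length 16, insurance slots 18, value 93
- A+C: length 12, insurance slots 13, value 80
- A+E: length 12, insurance slots 12, value 73
Best: 100 score.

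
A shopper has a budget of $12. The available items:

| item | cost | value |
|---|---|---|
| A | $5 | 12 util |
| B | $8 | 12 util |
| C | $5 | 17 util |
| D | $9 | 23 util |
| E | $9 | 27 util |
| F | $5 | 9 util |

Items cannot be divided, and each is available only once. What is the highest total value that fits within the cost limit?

Check high-value combinations within $12:
- A+C: cost 5+5=10, value 12+17=29
- E: cost 9, value 27
- C+F: cost 5+5=10, value 17+9=26
Best: 29 util.

29 util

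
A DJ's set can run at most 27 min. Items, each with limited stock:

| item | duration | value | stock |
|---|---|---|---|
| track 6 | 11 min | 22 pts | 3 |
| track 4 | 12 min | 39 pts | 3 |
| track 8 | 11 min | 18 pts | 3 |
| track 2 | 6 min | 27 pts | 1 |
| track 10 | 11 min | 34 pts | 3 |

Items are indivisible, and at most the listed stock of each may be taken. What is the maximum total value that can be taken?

78 pts

Top feasible selections:
- 2×track 4: duration 24, value 78
- 1×track 4 + 1×track 10: duration 23, value 73
Best: 78 pts.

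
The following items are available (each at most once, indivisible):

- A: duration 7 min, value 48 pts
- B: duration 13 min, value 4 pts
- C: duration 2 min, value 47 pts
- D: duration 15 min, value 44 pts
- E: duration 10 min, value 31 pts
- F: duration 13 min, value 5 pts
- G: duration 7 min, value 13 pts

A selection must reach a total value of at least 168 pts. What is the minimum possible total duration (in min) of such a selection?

34

Subsets with value ≥ 168, sorted by total duration:
- A+C+D+E: duration 34, value 170
- A+C+D+E+G: duration 41, value 183
- A+C+D+E+F: duration 47, value 175
- A+B+C+D+E: duration 47, value 174
Minimum duration: 34 min.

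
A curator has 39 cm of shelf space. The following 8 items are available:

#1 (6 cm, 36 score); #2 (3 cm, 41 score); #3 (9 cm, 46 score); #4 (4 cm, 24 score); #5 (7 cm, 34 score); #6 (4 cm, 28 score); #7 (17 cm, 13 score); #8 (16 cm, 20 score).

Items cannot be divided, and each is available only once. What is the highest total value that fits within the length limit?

209 score

Check high-value combinations within 39 cm:
- #1+#2+#3+#4+#5+#6: length 6+3+9+4+7+4=33, value 36+41+46+24+34+28=209
- #1+#2+#3+#5+#6: length 6+3+9+7+4=29, value 36+41+46+34+28=185
- #1+#2+#3+#4+#5: length 6+3+9+4+7=29, value 36+41+46+24+34=181
- #1+#2+#3+#4+#6: length 6+3+9+4+4=26, value 36+41+46+24+28=175
- #2+#3+#4+#5+#6: length 3+9+4+7+4=27, value 41+46+24+34+28=173
Best: 209 score.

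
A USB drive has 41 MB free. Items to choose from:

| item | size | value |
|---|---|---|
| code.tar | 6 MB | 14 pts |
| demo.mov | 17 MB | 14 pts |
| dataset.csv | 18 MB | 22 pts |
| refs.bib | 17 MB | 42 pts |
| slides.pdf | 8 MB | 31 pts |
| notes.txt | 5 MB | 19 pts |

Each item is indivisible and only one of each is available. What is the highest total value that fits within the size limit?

Check high-value combinations within 41 MB:
- code.tar+refs.bib+slides.pdf+notes.txt: size 6+17+8+5=36, value 14+42+31+19=106
- refs.bib+slides.pdf+notes.txt: size 17+8+5=30, value 42+31+19=92
- code.tar+refs.bib+slides.pdf: size 6+17+8=31, value 14+42+31=87
Best: 106 pts.

106 pts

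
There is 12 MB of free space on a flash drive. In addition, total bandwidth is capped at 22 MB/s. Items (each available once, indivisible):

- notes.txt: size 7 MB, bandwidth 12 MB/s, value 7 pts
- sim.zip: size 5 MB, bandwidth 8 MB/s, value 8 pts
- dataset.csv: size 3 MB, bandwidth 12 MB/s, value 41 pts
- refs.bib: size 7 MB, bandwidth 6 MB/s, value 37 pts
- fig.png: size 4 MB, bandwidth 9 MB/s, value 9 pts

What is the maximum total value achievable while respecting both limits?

Feasible sets respecting both limits:
- dataset.csv+refs.bib: size 10, bandwidth 18, value 78
- dataset.csv+fig.png: size 7, bandwidth 21, value 50
- sim.zip+dataset.csv: size 8, bandwidth 20, value 49
- refs.bib+fig.png: size 11, bandwidth 15, value 46
Best: 78 pts.

78 pts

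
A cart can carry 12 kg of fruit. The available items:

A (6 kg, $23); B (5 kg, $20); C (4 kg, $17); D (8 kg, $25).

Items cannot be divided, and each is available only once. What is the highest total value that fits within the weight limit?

$43

Check high-value combinations within 12 kg:
- A+B: weight 6+5=11, value 23+20=43
- C+D: weight 4+8=12, value 17+25=42
- A+C: weight 6+4=10, value 23+17=40
- B+C: weight 5+4=9, value 20+17=37
Best: $43.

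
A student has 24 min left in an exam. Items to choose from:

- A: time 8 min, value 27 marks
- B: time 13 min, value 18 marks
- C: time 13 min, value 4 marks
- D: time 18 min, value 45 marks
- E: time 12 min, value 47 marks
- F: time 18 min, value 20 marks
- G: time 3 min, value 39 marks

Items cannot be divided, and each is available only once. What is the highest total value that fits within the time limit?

113 marks

Check high-value combinations within 24 min:
- A+E+G: time 8+12+3=23, value 27+47+39=113
- E+G: time 12+3=15, value 47+39=86
- D+G: time 18+3=21, value 45+39=84
Best: 113 marks.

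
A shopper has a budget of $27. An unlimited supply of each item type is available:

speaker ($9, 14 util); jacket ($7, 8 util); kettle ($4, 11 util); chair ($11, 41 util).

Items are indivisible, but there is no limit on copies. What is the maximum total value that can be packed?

93 util

Best value-per-unit is chair at 41/11; filling with it alone gives 2×41 = 82.
Optimal mix: 1×kettle + 2×chair → cost 26, value 93.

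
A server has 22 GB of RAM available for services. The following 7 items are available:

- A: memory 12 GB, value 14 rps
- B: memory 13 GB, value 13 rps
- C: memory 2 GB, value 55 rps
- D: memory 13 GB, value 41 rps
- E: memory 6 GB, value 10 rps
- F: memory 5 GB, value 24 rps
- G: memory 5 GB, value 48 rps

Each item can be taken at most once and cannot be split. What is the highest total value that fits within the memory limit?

Check high-value combinations within 22 GB:
- C+D+G: memory 2+13+5=20, value 55+41+48=144
- C+E+F+G: memory 2+6+5+5=18, value 55+10+24+48=137
- C+F+G: memory 2+5+5=12, value 55+24+48=127
- C+D+F: memory 2+13+5=20, value 55+41+24=120
- A+C+G: memory 12+2+5=19, value 14+55+48=117
Best: 144 rps.

144 rps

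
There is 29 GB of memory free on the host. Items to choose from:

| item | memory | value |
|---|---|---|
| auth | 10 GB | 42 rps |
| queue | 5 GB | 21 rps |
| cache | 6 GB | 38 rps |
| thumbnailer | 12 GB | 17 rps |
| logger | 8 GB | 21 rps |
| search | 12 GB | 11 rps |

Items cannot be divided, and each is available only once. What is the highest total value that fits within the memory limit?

122 rps

Check high-value combinations within 29 GB:
- auth+queue+cache+logger: memory 10+5+6+8=29, value 42+21+38+21=122
- auth+queue+cache: memory 10+5+6=21, value 42+21+38=101
- auth+cache+logger: memory 10+6+8=24, value 42+38+21=101
Best: 122 rps.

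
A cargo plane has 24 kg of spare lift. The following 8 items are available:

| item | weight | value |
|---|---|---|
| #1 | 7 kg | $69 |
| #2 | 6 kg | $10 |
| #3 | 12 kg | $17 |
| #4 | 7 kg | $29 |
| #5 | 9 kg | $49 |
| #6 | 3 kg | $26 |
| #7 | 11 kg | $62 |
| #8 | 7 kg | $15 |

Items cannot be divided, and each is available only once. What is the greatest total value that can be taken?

$157

Check high-value combinations within 24 kg:
- #1+#6+#7: weight 7+3+11=21, value 69+26+62=157
- #1+#4+#5: weight 7+7+9=23, value 69+29+49=147
- #1+#5+#6: weight 7+9+3=19, value 69+49+26=144
- #1+#2+#7: weight 7+6+11=24, value 69+10+62=141
Best: $157.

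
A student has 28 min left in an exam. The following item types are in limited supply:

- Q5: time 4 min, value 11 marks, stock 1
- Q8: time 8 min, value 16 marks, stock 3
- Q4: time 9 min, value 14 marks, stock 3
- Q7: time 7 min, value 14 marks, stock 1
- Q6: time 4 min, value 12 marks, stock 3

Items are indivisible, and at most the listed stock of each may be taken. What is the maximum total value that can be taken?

Top feasible selections:
- 2×Q8 + 3×Q6: time 28, value 68
- 1×Q5 + 2×Q8 + 2×Q6: time 28, value 67
- 1×Q8 + 1×Q7 + 3×Q6: time 27, value 66
- 1×Q5 + 1×Q8 + 1×Q7 + 2×Q6: time 27, value 65
Best: 68 marks.

68 marks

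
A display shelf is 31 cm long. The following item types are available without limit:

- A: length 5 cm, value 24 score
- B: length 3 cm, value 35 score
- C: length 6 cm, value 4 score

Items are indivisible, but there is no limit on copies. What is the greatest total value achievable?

Best value-per-unit is B at 35/3, and filling with it alone uses length 10×3=30. No mix of the others beats 10×35 = 350.

350 score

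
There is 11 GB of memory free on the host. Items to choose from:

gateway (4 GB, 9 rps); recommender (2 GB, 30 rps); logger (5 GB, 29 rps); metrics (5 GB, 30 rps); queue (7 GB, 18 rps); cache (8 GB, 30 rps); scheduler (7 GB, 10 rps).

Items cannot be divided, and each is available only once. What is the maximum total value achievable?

69 rps

This is a 0/1 knapsack; check combinations near the capacity.
- gateway+recommender+metrics: memory 4+2+5=11, value 9+30+30=69
- gateway+recommender+logger: memory 4+2+5=11, value 9+30+29=68
- recommender+metrics: memory 2+5=7, value 30+30=60
- recommender+cache: memory 2+8=10, value 30+30=60
- recommender+logger: memory 2+5=7, value 30+29=59
Best: 69 rps.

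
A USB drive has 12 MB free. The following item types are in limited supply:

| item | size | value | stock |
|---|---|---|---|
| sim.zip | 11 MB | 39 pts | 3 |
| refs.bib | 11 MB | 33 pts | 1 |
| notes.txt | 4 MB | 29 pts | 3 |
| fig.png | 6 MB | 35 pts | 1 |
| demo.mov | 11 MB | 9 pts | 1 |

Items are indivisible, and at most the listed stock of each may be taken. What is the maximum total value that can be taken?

Best selections within size 12 and stock limits:
- 3×notes.txt: size 12, value 87
- 1×notes.txt + 1×fig.png: size 10, value 64
- 2×notes.txt: size 8, value 58
- 1×sim.zip: size 11, value 39
Best: 87 pts.

87 pts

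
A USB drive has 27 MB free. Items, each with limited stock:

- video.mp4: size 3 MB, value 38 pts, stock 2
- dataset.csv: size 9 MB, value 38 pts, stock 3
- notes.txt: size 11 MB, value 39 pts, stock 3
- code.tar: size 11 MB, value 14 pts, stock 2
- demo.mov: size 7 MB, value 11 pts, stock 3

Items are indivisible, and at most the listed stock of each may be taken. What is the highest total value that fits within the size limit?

Best selections within size 27 and stock limits:
- 2×video.mp4 + 1×dataset.csv + 1×notes.txt: size 26, value 153
- 2×video.mp4 + 2×dataset.csv: size 24, value 152
Best: 153 pts.

153 pts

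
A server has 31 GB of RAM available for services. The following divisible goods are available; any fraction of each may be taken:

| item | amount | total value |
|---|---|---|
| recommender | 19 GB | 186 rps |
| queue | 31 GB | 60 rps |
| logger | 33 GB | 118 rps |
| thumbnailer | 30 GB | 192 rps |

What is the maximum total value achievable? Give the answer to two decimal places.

Take in order of value per unit:
- recommender (186/19 per unit): all 19 → value 186, running total 186.00
- thumbnailer (192/30 per unit): 12 of 30 → value 12×192/30 = 76.8000, running total 262.80
Total 262.80.

262.80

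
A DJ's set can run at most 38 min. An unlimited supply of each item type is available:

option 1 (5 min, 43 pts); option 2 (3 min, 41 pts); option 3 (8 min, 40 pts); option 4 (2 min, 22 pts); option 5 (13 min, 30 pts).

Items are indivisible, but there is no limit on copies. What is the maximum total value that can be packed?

Best value-per-unit is option 2 at 41/3; filling with it alone gives 12×41 = 492.
Optimal mix: 12×option 2 + 1×option 4 → duration 38, value 514.

514 pts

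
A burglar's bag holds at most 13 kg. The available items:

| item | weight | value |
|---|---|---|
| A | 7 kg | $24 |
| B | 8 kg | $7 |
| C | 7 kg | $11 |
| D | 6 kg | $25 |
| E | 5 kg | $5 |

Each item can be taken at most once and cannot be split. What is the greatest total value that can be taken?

Check high-value combinations within 13 kg:
- A+D: weight 7+6=13, value 24+25=49
- C+D: weight 7+6=13, value 11+25=36
- D+E: weight 6+5=11, value 25+5=30
- A+E: weight 7+5=12, value 24+5=29
Best: $49.

$49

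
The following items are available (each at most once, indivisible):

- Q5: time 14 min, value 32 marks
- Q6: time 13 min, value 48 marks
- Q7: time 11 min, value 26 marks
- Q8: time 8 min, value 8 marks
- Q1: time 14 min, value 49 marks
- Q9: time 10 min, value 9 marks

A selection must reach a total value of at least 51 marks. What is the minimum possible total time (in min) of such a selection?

Subsets with value ≥ 51, sorted by total time:
- Q6+Q8: time 21, value 56
- Q8+Q1: time 22, value 57
- Q6+Q9: time 23, value 57
Minimum time: 21 min.

21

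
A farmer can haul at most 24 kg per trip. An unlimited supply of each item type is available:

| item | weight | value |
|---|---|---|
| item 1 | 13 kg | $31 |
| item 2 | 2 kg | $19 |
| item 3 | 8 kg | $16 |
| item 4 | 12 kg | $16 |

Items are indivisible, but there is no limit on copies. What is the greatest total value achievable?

$228

Best value-per-unit is item 2 at 19/2, and filling with it alone uses weight 12×2=24. No mix of the others beats 12×19 = 228.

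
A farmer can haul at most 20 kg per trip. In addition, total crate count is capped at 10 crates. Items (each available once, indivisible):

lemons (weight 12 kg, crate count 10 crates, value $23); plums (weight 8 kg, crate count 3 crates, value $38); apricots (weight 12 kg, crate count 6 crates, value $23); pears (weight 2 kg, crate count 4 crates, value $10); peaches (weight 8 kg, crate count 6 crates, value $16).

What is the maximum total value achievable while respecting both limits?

Feasible sets respecting both limits:
- plums+apricots: weight 20, crate count 9, value 61
- plums+peaches: weight 16, crate count 9, value 54
- plums+pears: weight 10, crate count 7, value 48
Best: $61.

$61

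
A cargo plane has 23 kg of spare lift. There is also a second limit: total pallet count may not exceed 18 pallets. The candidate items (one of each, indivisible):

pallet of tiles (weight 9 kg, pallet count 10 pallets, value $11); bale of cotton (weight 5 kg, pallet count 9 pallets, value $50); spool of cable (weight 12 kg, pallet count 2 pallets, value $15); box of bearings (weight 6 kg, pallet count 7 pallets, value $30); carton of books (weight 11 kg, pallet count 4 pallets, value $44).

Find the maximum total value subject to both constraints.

Feasible sets respecting both limits:
- bale of cotton+spool of cable+box of bearings: weight 23, pallet count 18, value 95
- bale of cotton+carton of books: weight 16, pallet count 13, value 94
- bale of cotton+box of bearings: weight 11, pallet count 16, value 80
Best: $95.

$95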